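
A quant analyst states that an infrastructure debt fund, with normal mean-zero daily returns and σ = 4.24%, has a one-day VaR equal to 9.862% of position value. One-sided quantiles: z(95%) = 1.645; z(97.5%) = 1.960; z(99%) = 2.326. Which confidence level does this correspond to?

Implied z = VaR/σ = 9.862 / 4.24 = 2.326.
This matches z(99%) = 2.326.

99%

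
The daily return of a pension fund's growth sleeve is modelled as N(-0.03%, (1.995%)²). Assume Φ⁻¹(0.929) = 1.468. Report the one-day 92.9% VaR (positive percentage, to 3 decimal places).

VaR = −μ + z·σ = −(-0.03%) + 1.468 × 1.995% = 2.959%.

2.959%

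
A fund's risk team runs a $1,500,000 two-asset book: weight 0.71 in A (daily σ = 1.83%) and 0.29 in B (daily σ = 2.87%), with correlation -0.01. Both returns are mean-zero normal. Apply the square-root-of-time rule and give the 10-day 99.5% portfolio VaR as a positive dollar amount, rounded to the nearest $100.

$187,700

σ_p = √(0.71²·1.83² + 0.29²·2.87² + 2·-0.01·0.71·0.29·1.83·2.87) = 1.536%.
σ_{10d} = 1.536% × √10 = 4.857%.
z(99.5%) = 2.576.
VaR = 2.576 × 4.857% = 12.512%; on $1,500,000 that is $187,680.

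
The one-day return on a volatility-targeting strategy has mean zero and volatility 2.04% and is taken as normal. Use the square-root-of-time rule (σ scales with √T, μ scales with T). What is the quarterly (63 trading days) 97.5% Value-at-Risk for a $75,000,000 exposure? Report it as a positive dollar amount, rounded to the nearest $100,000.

At 97.5%, z = 1.960.
σ_{63d} = 2.04% × √63 = 16.192%.
VaR = 1.960 × 16.192% = 31.736%.
On $75,000,000: 0.31736 × $75,000,000 = $23,802,000.

$23,800,000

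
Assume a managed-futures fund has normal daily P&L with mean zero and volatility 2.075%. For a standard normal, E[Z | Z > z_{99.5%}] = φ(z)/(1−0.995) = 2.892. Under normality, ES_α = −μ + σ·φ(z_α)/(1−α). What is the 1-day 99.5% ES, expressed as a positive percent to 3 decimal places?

ES = 2.075% × 2.892 = 6.001%.

6.001%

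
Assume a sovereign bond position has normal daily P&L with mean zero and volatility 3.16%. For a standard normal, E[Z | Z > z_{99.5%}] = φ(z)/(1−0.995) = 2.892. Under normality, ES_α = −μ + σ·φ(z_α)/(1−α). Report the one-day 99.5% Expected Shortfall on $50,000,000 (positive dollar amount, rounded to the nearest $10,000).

ES = 3.16% × 2.892 = 9.139%.
On $50,000,000: 0.09139 × $50,000,000 = $4,569,500.

$4,570,000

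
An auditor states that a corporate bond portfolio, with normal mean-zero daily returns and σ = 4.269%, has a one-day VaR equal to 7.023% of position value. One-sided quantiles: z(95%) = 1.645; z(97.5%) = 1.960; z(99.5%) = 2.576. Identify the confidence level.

95%

Implied z = VaR/σ = 7.023 / 4.269 = 1.645.
This matches z(95%) = 1.645.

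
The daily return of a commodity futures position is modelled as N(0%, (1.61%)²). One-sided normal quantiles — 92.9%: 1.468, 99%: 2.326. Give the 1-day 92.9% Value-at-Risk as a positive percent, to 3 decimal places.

2.363%

VaR = z·σ = 1.468 × 1.61% = 2.363%.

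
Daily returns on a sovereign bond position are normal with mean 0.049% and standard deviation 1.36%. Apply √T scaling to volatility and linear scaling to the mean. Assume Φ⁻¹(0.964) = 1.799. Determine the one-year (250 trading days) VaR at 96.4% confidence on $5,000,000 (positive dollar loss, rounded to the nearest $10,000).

σ_{250d} = 1.36% × √250 = 21.503%; μ_{250d} = 250 × 0.049% = 12.250%.
VaR = −(12.250%) + 1.799 × 21.503% = 26.434%.
On $5,000,000: 0.26434 × $5,000,000 = $1,321,700.

$1,320,000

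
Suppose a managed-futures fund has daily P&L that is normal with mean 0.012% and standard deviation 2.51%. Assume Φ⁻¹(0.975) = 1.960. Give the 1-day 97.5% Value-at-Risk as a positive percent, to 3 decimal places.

4.908%

VaR = −μ + z·σ = −(0.012%) + 1.960 × 2.51% = 4.908%.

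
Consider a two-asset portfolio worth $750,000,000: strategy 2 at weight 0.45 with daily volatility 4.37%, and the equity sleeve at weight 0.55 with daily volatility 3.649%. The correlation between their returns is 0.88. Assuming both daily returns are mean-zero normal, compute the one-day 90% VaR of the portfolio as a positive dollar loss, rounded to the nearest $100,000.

σ_p² = 0.45²·4.37² + 0.55²·3.649² + 2·0.88·0.45·0.55·4.37·3.649 = 14.8411 (%²).
σ_p = √14.8411 = 3.852%.
At 90%, z = 1.282.
VaR = 1.282 × 3.852% = 4.938%; on $750,000,000 that is $37,035,000.

$37,000,000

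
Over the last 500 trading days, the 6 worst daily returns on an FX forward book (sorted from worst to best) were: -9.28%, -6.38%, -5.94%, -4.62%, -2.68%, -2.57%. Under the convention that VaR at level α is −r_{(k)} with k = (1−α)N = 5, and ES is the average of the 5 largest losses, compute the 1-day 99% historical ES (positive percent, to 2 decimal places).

The 5 worst returns sum to -28.90%.
ES = −(-28.90%) / 5 = 5.78%.

5.78%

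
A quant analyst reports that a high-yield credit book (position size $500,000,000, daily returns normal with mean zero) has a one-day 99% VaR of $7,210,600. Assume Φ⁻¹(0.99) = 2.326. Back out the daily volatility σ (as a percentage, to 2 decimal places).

0.62%

VaR as a fraction: $7,210,600 / $500,000,000 = 1.442%.
σ = VaR / z = 1.442% / 2.326 = 0.620%.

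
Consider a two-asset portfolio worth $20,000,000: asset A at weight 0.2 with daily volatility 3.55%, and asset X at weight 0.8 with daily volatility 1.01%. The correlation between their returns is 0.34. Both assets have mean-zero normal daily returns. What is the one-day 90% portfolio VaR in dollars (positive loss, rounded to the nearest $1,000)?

σ_p² = 0.2²·3.55² + 0.8²·1.01² + 2·0.34·0.2·0.8·3.55·1.01 = 1.5471 (%²).
σ_p = √1.5471 = 1.244%.
At 90%, z = 1.282.
VaR = 1.282 × 1.244% = 1.595%; on $20,000,000 that is $319,000.

$319,000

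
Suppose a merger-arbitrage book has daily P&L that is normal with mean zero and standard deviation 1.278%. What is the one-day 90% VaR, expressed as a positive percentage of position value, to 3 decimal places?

At 90% one-sided, z = 1.282.
VaR = z·σ = 1.282 × 1.278% = 1.638%.

1.638%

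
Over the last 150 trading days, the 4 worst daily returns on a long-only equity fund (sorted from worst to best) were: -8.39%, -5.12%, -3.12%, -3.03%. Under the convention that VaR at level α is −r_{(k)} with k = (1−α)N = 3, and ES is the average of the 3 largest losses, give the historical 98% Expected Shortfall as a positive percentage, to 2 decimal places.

The 3 worst returns sum to -16.63%.
ES = −(-16.63%) / 3 = 5.5433…% ≈ 5.54%.

5.54%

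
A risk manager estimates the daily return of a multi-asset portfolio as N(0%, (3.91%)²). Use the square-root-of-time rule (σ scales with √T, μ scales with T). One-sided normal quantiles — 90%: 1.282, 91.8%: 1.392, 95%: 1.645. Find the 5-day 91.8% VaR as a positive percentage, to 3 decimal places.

12.170%

σ_{5d} = 3.91% × √5 = 8.743%.
VaR = 1.392 × 8.743% = 12.170%.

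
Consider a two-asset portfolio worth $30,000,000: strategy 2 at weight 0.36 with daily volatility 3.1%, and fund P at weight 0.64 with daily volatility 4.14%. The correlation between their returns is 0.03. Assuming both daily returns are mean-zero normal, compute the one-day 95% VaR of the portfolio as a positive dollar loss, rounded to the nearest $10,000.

σ_p² = 0.36²·3.1² + 0.64²·4.14² + 2·0.03·0.36·0.64·3.1·4.14 = 8.4433 (%²).
σ_p = √8.4433 = 2.906%.
At 95%, z = 1.645.
VaR = 1.645 × 2.906% = 4.780%; on $30,000,000 that is $1,434,000.

$1,430,000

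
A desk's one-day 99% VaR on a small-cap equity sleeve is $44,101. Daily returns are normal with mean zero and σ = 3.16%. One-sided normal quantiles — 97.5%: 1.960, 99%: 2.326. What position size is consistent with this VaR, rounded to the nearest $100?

$600,000

VaR as a fraction of value: z·σ = 2.326 × 3.16% = 7.35016%.
Position = $44,101 / 0.0735016 = $600,001.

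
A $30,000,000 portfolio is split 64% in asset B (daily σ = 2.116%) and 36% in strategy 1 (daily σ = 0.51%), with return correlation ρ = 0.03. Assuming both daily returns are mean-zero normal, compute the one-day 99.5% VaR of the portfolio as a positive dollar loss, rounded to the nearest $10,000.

$1,060,000

σ_p² = 0.64²·2.116² + 0.36²·0.51² + 2·0.03·0.64·0.36·2.116·0.51 = 1.8826 (%²).
σ_p = √1.8826 = 1.372%.
At 99.5%, z = 2.576.
VaR = 2.576 × 1.372% = 3.534%; on $30,000,000 that is $1,060,200.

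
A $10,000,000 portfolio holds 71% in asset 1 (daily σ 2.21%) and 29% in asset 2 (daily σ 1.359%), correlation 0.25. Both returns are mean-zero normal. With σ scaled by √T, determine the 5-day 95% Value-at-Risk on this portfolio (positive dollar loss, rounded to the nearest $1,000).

σ_p = √(0.71²·2.21² + 0.29²·1.359² + 2·0.25·0.71·0.29·2.21·1.359) = 1.711%.
σ_{5d} = 1.711% × √5 = 3.826%.
z(95%) = 1.645.
VaR = 1.645 × 3.826% = 6.294%; on $10,000,000 that is $629,400.

$629,000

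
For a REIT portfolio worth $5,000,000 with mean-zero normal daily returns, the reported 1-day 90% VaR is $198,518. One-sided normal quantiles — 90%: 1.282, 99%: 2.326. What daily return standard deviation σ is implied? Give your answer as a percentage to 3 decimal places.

VaR as a fraction: $198,518 / $5,000,000 = 3.970%.
σ = VaR / z = 3.970% / 1.282 = 3.097%.

3.097%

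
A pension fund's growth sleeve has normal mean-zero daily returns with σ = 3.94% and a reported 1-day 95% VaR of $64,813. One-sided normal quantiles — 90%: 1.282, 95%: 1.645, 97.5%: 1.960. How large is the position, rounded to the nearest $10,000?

VaR as a fraction of value: z·σ = 1.645 × 3.94% = 6.4813%.
Position = $64,813 / 0.064813 = $1,000,000.

$1,000,000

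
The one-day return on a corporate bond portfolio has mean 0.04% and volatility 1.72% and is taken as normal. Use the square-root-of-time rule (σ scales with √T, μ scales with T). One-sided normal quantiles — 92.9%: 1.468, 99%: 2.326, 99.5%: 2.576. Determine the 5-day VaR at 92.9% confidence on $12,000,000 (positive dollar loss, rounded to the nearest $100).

σ_{5d} = 1.72% × √5 = 3.846%; μ_{5d} = 5 × 0.04% = 0.200%.
VaR = −(0.200%) + 1.468 × 3.846% = 5.446%.
On $12,000,000: 0.05446 × $12,000,000 = $653,520.

$653,500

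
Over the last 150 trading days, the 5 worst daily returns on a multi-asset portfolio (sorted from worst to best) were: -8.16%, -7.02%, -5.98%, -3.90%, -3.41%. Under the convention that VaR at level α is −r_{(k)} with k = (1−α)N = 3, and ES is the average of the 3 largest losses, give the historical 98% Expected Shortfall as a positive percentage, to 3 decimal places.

The 3 worst returns sum to -21.16%.
ES = −(-21.16%) / 3 = 7.0533…% ≈ 7.053%.

7.053%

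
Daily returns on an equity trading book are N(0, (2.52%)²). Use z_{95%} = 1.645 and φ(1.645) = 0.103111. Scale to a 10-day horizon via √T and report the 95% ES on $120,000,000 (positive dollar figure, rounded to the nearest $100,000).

$19,700,000

σ_{10d} = 2.52% × √10 = 7.969%.
ES multiplier = φ(z)/(1−α) = 0.103111/0.05 = 2.062.
ES = 7.969% × 2.062 = 16.432%; on $120,000,000: $19,718,400.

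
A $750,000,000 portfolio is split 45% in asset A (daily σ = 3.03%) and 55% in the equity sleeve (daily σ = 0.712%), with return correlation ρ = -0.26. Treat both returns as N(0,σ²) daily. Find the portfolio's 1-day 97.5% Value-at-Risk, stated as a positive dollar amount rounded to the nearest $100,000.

$19,400,000

σ_p² = 0.45²·3.03² + 0.55²·0.712² + 2·-0.26·0.45·0.55·3.03·0.712 = 1.7348 (%²).
σ_p = √1.7348 = 1.317%.
At 97.5%, z = 1.960.
VaR = 1.960 × 1.317% = 2.581%; on $750,000,000 that is $19,357,500.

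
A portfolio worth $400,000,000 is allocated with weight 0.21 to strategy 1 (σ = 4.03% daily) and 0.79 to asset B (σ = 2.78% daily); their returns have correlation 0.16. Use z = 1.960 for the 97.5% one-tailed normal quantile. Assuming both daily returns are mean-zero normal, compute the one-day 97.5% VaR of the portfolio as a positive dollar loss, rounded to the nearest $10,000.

σ_p² = 0.21²·4.03² + 0.79²·2.78² + 2·0.16·0.21·0.79·4.03·2.78 = 6.1343 (%²).
σ_p = √6.1343 = 2.477%.
VaR = 1.960 × 2.477% = 4.855%; on $400,000,000 that is $19,420,000.

$19,420,000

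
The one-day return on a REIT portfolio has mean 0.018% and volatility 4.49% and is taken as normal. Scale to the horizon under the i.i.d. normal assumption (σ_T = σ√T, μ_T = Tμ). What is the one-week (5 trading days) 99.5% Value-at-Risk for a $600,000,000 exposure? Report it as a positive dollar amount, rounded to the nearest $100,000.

At 99.5%, z = 2.576.
σ_{5d} = 4.49% × √5 = 10.040%; μ_{5d} = 5 × 0.018% = 0.090%.
VaR = −(0.090%) + 2.576 × 10.040% = 25.773%.
On $600,000,000: 0.25773 × $600,000,000 = $154,638,000.

$154,600,000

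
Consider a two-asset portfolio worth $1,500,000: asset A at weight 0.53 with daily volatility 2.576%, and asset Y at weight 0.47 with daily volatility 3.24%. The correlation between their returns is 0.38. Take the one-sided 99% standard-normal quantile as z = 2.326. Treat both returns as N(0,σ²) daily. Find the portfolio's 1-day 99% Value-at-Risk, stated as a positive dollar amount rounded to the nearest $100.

$83,800

σ_p² = 0.53²·2.576² + 0.47²·3.24² + 2·0.38·0.53·0.47·2.576·3.24 = 5.7630 (%²).
σ_p = √5.7630 = 2.401%.
VaR = 2.326 × 2.401% = 5.585%; on $1,500,000 that is $83,775.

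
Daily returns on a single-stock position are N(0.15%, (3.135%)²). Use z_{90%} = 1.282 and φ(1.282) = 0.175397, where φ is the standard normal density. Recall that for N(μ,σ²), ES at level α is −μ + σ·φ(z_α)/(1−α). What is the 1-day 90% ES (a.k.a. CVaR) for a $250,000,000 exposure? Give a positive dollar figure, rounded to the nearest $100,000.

$13,400,000

Tail multiplier: φ(z)/(1−α) = 0.175397 / 0.1 = 1.754.
ES = −(0.15%) + 3.135% × 1.754 = 5.349%.
On $250,000,000: 0.05349 × $250,000,000 = $13,372,500.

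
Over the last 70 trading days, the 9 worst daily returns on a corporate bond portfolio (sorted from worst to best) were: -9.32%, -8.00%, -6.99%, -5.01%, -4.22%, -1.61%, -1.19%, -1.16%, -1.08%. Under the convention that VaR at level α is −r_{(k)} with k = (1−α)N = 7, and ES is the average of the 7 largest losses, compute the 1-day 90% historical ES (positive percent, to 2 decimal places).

The 7 worst returns sum to -36.34%.
ES = −(-36.34%) / 7 = 5.1914…% ≈ 5.19%.

5.19%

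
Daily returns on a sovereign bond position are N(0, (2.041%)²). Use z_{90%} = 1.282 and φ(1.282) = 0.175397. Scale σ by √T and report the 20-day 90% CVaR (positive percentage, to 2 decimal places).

σ_{20d} = 2.041% × √20 = 9.128%.
ES multiplier = φ(z)/(1−α) = 0.175397/0.1 = 1.754.
ES = 9.128% × 1.754 = 16.011%.

16.01%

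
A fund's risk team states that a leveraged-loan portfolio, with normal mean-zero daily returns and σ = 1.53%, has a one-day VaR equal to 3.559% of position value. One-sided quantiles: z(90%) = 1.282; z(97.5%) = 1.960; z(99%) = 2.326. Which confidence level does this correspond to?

99%

Implied z = VaR/σ = 3.559 / 1.53 = 2.326.
This matches z(99%) = 2.326.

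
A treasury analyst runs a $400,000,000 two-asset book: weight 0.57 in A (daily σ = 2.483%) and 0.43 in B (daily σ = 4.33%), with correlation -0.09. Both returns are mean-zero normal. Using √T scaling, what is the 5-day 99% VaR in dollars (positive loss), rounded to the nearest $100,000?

σ_p = √(0.57²·2.483² + 0.43²·4.33² + 2·-0.09·0.57·0.43·2.483·4.33) = 2.235%.
σ_{5d} = 2.235% × √5 = 4.998%.
z(99%) = 2.326.
VaR = 2.326 × 4.998% = 11.625%; on $400,000,000 that is $46,500,000.

$46,500,000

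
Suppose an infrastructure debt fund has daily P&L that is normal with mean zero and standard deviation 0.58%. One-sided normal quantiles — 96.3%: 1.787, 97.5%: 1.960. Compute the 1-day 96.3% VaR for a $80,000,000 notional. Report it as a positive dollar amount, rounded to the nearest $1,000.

VaR = z·σ = 1.787 × 0.58% = 1.036%.
On $80,000,000: 0.01036 × $80,000,000 = $828,800.

$829,000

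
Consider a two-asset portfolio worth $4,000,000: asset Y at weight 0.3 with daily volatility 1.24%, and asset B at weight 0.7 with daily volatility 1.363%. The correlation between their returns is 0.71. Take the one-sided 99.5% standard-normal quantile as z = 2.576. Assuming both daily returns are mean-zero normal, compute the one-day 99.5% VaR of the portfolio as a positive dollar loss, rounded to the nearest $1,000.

σ_p² = 0.3²·1.24² + 0.7²·1.363² + 2·0.71·0.3·0.7·1.24·1.363 = 1.5527 (%²).
σ_p = √1.5527 = 1.246%.
VaR = 2.576 × 1.246% = 3.210%; on $4,000,000 that is $128,400.

$128,000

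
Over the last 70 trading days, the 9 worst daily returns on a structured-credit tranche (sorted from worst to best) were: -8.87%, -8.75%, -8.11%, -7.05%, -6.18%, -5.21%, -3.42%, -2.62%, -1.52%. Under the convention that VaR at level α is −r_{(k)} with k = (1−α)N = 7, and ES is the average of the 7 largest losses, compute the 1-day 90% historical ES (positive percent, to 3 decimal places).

The 7 worst returns sum to -47.59%.
ES = −(-47.59%) / 7 = 6.7985…% ≈ 6.799%.

6.799%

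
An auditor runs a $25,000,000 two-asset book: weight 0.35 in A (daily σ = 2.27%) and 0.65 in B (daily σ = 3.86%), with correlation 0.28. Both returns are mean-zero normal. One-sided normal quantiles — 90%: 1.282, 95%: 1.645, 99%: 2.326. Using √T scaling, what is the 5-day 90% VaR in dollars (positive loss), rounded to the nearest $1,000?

σ_p = √(0.35²·2.27² + 0.65²·3.86² + 2·0.28·0.35·0.65·2.27·3.86) = 2.836%.
σ_{5d} = 2.836% × √5 = 6.341%.
VaR = 1.282 × 6.341% = 8.129%; on $25,000,000 that is $2,032,250.

$2,032,000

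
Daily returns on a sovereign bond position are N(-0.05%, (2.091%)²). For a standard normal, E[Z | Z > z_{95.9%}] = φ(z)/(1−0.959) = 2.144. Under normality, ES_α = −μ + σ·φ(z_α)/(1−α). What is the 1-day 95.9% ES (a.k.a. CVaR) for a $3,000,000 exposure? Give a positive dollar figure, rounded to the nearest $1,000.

$136,000

ES = −(-0.05%) + 2.091% × 2.144 = 4.533%.
On $3,000,000: 0.04533 × $3,000,000 = $135,990.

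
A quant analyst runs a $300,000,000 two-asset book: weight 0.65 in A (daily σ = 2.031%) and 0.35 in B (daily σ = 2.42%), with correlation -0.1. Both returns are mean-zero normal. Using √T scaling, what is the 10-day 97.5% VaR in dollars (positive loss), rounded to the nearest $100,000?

σ_p = √(0.65²·2.031² + 0.35²·2.42² + 2·-0.1·0.65·0.35·2.031·2.42) = 1.496%.
σ_{10d} = 1.496% × √10 = 4.731%.
z(97.5%) = 1.960.
VaR = 1.960 × 4.731% = 9.273%; on $300,000,000 that is $27,819,000.

$27,800,000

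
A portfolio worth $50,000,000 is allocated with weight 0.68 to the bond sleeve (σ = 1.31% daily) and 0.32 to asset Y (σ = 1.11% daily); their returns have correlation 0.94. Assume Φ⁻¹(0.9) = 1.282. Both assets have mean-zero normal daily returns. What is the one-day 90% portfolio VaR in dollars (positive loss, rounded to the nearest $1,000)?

σ_p² = 0.68²·1.31² + 0.32²·1.11² + 2·0.94·0.68·0.32·1.31·1.11 = 1.5145 (%²).
σ_p = √1.5145 = 1.231%.
VaR = 1.282 × 1.231% = 1.578%; on $50,000,000 that is $789,000.

$789,000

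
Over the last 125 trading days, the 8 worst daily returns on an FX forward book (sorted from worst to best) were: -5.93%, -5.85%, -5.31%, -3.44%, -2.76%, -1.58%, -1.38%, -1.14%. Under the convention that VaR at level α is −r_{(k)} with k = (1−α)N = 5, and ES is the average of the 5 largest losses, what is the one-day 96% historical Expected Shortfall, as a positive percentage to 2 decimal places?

4.66%

The 5 worst returns sum to -23.29%.
ES = −(-23.29%) / 5 = 4.658% ≈ 4.66%.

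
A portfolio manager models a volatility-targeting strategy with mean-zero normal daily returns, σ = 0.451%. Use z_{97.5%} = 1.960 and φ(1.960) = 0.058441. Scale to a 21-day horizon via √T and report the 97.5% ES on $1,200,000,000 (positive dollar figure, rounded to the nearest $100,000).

σ_{21d} = 0.451% × √21 = 2.067%.
ES multiplier = φ(z)/(1−α) = 0.058441/0.025 = 2.338.
ES = 2.067% × 2.338 = 4.833%; on $1,200,000,000: $57,996,000.

$58,000,000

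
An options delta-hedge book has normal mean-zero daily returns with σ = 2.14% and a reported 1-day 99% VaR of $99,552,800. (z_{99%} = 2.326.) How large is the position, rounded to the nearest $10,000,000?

VaR as a fraction of value: z·σ = 2.326 × 2.14% = 4.97764%.
Position = $99,552,800 / 0.0497764 = $2,000,000,000.

$2,000,000,000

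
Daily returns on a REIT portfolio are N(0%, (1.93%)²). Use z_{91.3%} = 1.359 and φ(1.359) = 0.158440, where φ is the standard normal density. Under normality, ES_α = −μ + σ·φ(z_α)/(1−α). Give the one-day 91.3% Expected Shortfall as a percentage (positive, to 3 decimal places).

3.515%

Tail multiplier: φ(z)/(1−α) = 0.158440 / 0.087 = 1.821.
ES = 1.93% × 1.821 = 3.515%.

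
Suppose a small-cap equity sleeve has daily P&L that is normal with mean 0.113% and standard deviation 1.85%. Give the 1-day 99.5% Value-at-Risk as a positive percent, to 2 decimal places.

4.65%

At 99.5% one-sided, z = 2.576.
VaR = −μ + z·σ = −(0.113%) + 2.576 × 1.85% = 4.653%.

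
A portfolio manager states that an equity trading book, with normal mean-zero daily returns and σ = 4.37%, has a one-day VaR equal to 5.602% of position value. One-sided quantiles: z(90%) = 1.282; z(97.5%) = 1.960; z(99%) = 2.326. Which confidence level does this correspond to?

Implied z = VaR/σ = 5.602 / 4.37 = 1.282.
This matches z(90%) = 1.282.

90%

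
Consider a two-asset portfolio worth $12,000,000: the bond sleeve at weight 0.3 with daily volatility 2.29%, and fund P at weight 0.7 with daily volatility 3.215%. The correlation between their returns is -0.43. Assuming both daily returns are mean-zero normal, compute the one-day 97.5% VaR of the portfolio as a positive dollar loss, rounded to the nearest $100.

σ_p² = 0.3²·2.29² + 0.7²·3.215² + 2·-0.43·0.3·0.7·2.29·3.215 = 4.2071 (%²).
σ_p = √4.2071 = 2.051%.
At 97.5%, z = 1.960.
VaR = 1.960 × 2.051% = 4.020%; on $12,000,000 that is $482,400.

$482,400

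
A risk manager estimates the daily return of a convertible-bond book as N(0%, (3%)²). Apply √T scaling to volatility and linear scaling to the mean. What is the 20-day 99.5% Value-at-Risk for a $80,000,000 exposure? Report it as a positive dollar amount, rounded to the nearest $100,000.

$27,600,000

At 99.5%, z = 2.576.
σ_{20d} = 3% × √20 = 13.416%.
VaR = 2.576 × 13.416% = 34.560%.
On $80,000,000: 0.34560 × $80,000,000 = $27,648,000.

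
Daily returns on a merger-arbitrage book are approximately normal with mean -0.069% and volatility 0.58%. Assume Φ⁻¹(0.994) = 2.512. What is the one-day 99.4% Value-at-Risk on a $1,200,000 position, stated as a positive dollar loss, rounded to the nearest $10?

$18,310

VaR = −μ + z·σ = −(-0.069%) + 2.512 × 0.58% = 1.526%.
On $1,200,000: 0.01526 × $1,200,000 = $18,312.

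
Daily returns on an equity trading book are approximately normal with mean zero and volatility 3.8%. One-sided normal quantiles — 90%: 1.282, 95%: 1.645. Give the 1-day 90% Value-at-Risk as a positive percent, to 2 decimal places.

4.87%

VaR = z·σ = 1.282 × 3.8% = 4.872%.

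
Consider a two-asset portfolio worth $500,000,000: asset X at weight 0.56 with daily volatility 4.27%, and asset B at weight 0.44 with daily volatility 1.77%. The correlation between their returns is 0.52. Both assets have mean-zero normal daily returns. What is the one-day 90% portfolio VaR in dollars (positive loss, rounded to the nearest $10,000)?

$18,420,000

σ_p² = 0.56²·4.27² + 0.44²·1.77² + 2·0.52·0.56·0.44·4.27·1.77 = 8.2611 (%²).
σ_p = √8.2611 = 2.874%.
At 90%, z = 1.282.
VaR = 1.282 × 2.874% = 3.684%; on $500,000,000 that is $18,420,000.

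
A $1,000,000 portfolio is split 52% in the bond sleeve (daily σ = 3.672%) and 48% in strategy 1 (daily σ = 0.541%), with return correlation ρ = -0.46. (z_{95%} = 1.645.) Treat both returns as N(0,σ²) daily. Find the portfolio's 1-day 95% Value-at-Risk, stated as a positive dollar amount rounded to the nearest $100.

$29,700

σ_p² = 0.52²·3.672² + 0.48²·0.541² + 2·-0.46·0.52·0.48·3.672·0.541 = 3.2572 (%²).
σ_p = √3.2572 = 1.805%.
VaR = 1.645 × 1.805% = 2.969%; on $1,000,000 that is $29,690.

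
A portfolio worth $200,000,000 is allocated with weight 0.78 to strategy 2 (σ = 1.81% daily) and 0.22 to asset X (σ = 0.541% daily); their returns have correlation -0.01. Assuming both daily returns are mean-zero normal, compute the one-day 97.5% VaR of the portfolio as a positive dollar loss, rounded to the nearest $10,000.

σ_p² = 0.78²·1.81² + 0.22²·0.541² + 2·-0.01·0.78·0.22·1.81·0.541 = 2.0040 (%²).
σ_p = √2.0040 = 1.416%.
At 97.5%, z = 1.960.
VaR = 1.960 × 1.416% = 2.775%; on $200,000,000 that is $5,550,000.

$5,550,000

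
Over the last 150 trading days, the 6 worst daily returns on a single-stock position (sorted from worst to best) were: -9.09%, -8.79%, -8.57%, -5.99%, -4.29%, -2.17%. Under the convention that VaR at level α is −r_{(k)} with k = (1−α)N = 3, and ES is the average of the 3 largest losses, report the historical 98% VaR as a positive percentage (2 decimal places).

8.57%

k = 3; the 3rd lowest return is -8.57%, so VaR = 8.57%.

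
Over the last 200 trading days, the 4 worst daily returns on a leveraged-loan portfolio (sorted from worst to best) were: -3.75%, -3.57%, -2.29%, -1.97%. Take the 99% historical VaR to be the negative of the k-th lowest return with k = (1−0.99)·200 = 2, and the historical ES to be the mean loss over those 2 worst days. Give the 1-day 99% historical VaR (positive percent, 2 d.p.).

k = 2; the 2nd lowest return is -3.57%, so VaR = 3.57%.

3.57%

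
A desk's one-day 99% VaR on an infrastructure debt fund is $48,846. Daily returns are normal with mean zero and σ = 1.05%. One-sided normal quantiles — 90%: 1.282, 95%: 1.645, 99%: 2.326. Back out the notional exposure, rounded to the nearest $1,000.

VaR as a fraction of value: z·σ = 2.326 × 1.05% = 2.4423%.
Position = $48,846 / 0.024423 = $2,000,000.

$2,000,000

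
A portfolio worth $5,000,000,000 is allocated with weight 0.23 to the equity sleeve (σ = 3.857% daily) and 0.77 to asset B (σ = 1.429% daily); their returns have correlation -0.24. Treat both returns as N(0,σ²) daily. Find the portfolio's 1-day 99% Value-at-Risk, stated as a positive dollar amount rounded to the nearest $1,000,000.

$144,000,000

σ_p² = 0.23²·3.857² + 0.77²·1.429² + 2·-0.24·0.23·0.77·3.857·1.429 = 1.5292 (%²).
σ_p = √1.5292 = 1.237%.
At 99%, z = 2.326.
VaR = 2.326 × 1.237% = 2.877%; on $5,000,000,000 that is $143,850,000.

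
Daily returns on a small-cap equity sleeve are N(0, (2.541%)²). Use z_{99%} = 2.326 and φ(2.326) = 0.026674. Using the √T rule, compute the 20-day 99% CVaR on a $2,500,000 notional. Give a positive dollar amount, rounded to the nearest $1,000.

σ_{20d} = 2.541% × √20 = 11.364%.
ES multiplier = φ(z)/(1−α) = 0.026674/0.01 = 2.667.
ES = 11.364% × 2.667 = 30.308%; on $2,500,000: $757,700.

$758,000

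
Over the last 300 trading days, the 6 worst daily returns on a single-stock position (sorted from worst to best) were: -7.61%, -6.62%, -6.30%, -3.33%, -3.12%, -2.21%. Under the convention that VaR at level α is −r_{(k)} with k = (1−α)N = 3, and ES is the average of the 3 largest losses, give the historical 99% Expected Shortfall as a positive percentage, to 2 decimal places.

6.84%

The 3 worst returns sum to -20.53%.
ES = −(-20.53%) / 3 = 6.8433…% ≈ 6.84%.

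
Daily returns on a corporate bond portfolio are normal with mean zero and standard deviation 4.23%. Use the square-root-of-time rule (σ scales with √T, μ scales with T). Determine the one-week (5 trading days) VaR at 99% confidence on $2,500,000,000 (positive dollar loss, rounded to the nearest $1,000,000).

At 99%, z = 2.326.
σ_{5d} = 4.23% × √5 = 9.459%.
VaR = 2.326 × 9.459% = 22.002%.
On $2,500,000,000: 0.22002 × $2,500,000,000 = $550,050,000.

$550,000,000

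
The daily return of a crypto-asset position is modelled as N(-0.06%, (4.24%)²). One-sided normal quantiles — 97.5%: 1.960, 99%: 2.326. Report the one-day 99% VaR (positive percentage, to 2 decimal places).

9.92%

VaR = −μ + z·σ = −(-0.06%) + 2.326 × 4.24% = 9.922%.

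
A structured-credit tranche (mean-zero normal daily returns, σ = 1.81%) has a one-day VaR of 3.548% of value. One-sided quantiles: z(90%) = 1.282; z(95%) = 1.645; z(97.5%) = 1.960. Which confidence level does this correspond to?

97.5%

Implied z = VaR/σ = 3.548 / 1.81 = 1.960.
This matches z(97.5%) = 1.960.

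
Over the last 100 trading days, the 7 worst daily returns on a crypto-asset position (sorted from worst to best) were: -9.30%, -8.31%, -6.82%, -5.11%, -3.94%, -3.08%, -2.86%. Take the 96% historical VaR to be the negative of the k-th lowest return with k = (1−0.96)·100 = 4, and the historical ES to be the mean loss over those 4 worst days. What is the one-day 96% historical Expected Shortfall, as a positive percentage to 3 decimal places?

The 4 worst returns sum to -29.54%.
ES = −(-29.54%) / 4 = 7.385%.

7.385%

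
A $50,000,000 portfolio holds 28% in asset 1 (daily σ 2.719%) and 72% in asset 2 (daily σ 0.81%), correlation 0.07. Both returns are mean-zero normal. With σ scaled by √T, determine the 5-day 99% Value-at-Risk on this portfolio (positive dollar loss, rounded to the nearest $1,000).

$2,577,000

σ_p = √(0.28²·2.719² + 0.72²·0.81² + 2·0.07·0.28·0.72·2.719·0.81) = 0.991%.
σ_{5d} = 0.991% × √5 = 2.216%.
z(99%) = 2.326.
VaR = 2.326 × 2.216% = 5.154%; on $50,000,000 that is $2,577,000.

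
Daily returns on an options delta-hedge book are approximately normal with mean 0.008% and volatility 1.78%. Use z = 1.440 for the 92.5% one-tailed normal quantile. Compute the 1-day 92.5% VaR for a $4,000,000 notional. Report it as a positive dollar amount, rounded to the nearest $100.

VaR = −μ + z·σ = −(0.008%) + 1.440 × 1.78% = 2.555%.
On $4,000,000: 0.02555 × $4,000,000 = $102,200.

$102,200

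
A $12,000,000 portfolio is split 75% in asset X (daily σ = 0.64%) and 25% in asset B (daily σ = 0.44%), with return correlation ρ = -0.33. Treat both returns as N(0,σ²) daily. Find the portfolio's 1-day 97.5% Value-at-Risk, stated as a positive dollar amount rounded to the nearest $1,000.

$107,000

σ_p² = 0.75²·0.64² + 0.25²·0.44² + 2·-0.33·0.75·0.25·0.64·0.44 = 0.2077 (%²).
σ_p = √0.2077 = 0.456%.
At 97.5%, z = 1.960.
VaR = 1.960 × 0.456% = 0.894%; on $12,000,000 that is $107,280.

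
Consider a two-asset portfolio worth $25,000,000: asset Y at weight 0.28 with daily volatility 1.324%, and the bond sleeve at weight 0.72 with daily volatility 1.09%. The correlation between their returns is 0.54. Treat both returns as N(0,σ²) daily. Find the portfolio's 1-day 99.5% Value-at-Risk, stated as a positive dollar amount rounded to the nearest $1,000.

$665,000

σ_p² = 0.28²·1.324² + 0.72²·1.09² + 2·0.54·0.28·0.72·1.324·1.09 = 1.0676 (%²).
σ_p = √1.0676 = 1.033%.
At 99.5%, z = 2.576.
VaR = 2.576 × 1.033% = 2.661%; on $25,000,000 that is $665,250.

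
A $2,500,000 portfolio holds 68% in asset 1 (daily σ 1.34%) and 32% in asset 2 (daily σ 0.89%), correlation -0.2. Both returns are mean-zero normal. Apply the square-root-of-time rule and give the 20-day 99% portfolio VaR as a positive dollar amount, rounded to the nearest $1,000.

$234,000

σ_p = √(0.68²·1.34² + 0.32²·0.89² + 2·-0.2·0.68·0.32·1.34·0.89) = 0.899%.
σ_{20d} = 0.899% × √20 = 4.020%.
z(99%) = 2.326.
VaR = 2.326 × 4.020% = 9.351%; on $2,500,000 that is $233,775.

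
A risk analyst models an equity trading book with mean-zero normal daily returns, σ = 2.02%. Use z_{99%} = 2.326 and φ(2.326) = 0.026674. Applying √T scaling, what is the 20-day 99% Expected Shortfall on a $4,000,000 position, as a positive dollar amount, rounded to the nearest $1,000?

σ_{20d} = 2.02% × √20 = 9.034%.
ES multiplier = φ(z)/(1−α) = 0.026674/0.01 = 2.667.
ES = 9.034% × 2.667 = 24.094%; on $4,000,000: $963,760.

$964,000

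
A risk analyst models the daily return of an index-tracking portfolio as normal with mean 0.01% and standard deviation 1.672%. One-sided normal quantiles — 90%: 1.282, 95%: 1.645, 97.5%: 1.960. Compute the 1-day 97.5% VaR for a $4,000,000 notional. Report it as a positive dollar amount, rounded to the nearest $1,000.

VaR = −μ + z·σ = −(0.01%) + 1.960 × 1.672% = 3.267%.
On $4,000,000: 0.03267 × $4,000,000 = $130,680.

$131,000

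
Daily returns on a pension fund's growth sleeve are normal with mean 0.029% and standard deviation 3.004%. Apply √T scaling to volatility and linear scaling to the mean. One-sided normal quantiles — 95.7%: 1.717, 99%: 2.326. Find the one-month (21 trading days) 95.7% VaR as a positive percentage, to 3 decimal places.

23.027%

σ_{21d} = 3.004% × √21 = 13.766%; μ_{21d} = 21 × 0.029% = 0.609%.
VaR = −(0.609%) + 1.717 × 13.766% = 23.027%.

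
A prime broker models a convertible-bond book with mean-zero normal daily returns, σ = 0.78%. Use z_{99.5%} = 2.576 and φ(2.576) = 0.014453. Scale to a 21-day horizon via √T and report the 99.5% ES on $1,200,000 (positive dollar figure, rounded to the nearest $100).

σ_{21d} = 0.78% × √21 = 3.574%.
ES multiplier = φ(z)/(1−α) = 0.014453/0.005 = 2.891.
ES = 3.574% × 2.891 = 10.332%; on $1,200,000: $123,984.

$124,000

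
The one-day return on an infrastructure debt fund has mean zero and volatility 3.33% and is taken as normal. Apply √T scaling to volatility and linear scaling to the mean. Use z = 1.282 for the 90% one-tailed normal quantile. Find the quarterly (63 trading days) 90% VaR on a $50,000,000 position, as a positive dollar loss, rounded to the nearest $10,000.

σ_{63d} = 3.33% × √63 = 26.431%.
VaR = 1.282 × 26.431% = 33.885%.
On $50,000,000: 0.33885 × $50,000,000 = $16,942,500.

$16,940,000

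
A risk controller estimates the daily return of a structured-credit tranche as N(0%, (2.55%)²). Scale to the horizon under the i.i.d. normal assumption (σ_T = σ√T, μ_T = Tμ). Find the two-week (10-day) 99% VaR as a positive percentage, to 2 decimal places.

18.76%

At 99%, z = 2.326.
σ_{10d} = 2.55% × √10 = 8.064%.
VaR = 2.326 × 8.064% = 18.757%.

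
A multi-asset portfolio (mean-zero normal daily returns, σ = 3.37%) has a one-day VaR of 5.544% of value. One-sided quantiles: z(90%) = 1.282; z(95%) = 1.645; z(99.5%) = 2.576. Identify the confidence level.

95%

Implied z = VaR/σ = 5.544 / 3.37 = 1.645.
This matches z(95%) = 1.645.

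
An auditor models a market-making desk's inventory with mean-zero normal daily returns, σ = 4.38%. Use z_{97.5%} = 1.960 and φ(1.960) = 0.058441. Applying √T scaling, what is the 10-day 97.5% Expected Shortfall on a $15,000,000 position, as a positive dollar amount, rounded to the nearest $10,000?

σ_{10d} = 4.38% × √10 = 13.851%.
ES multiplier = φ(z)/(1−α) = 0.058441/0.025 = 2.338.
ES = 13.851% × 2.338 = 32.384%; on $15,000,000: $4,857,600.

$4,860,000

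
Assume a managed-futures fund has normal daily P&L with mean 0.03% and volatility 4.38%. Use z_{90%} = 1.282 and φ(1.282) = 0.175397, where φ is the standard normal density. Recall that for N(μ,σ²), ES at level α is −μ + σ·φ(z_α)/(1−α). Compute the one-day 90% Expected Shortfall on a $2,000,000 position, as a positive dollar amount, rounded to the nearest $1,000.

Tail multiplier: φ(z)/(1−α) = 0.175397 / 0.1 = 1.754.
ES = −(0.03%) + 4.38% × 1.754 = 7.653%.
On $2,000,000: 0.07653 × $2,000,000 = $153,060.

$153,000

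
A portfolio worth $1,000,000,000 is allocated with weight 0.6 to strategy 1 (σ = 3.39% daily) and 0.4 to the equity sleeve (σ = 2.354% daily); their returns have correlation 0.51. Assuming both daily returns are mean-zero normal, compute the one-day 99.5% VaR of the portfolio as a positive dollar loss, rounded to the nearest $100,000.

$68,000,000

σ_p² = 0.6²·3.39² + 0.4²·2.354² + 2·0.51·0.6·0.4·3.39·2.354 = 6.9773 (%²).
σ_p = √6.9773 = 2.641%.
At 99.5%, z = 2.576.
VaR = 2.576 × 2.641% = 6.803%; on $1,000,000,000 that is $68,030,000.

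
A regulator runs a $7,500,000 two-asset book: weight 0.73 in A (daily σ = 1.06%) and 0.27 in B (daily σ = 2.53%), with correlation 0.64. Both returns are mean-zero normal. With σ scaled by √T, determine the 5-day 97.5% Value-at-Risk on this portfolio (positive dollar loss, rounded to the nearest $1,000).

$434,000

σ_p = √(0.73²·1.06² + 0.27²·2.53² + 2·0.64·0.73·0.27·1.06·2.53) = 1.320%.
σ_{5d} = 1.320% × √5 = 2.952%.
z(97.5%) = 1.960.
VaR = 1.960 × 2.952% = 5.786%; on $7,500,000 that is $433,950.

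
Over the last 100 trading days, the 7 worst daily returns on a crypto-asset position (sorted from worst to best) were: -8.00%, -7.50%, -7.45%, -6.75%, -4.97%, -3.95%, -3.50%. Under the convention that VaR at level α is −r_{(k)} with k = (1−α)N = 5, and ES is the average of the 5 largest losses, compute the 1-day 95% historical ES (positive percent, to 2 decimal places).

6.93%

The 5 worst returns sum to -34.67%.
ES = −(-34.67%) / 5 = 6.934% ≈ 6.93%.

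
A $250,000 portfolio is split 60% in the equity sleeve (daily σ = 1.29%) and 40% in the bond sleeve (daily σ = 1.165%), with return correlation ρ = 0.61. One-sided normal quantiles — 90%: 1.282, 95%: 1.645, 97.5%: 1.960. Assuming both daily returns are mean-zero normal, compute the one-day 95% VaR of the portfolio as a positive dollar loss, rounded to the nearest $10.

σ_p² = 0.6²·1.29² + 0.4²·1.165² + 2·0.61·0.6·0.4·1.29·1.165 = 1.2563 (%²).
σ_p = √1.2563 = 1.121%.
VaR = 1.645 × 1.121% = 1.844%; on $250,000 that is $4,610.

$4,610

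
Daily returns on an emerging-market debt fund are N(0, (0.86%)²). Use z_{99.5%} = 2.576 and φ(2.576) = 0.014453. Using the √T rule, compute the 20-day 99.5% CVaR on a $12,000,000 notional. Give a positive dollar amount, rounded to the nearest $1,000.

$1,334,000

σ_{20d} = 0.86% × √20 = 3.846%.
ES multiplier = φ(z)/(1−α) = 0.014453/0.005 = 2.891.
ES = 3.846% × 2.891 = 11.119%; on $12,000,000: $1,334,280.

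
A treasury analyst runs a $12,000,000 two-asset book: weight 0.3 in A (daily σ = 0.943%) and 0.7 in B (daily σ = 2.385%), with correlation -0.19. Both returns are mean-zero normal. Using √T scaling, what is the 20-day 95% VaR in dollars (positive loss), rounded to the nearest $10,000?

$1,450,000

σ_p = √(0.3²·0.943² + 0.7²·2.385² + 2·-0.19·0.3·0.7·0.943·2.385) = 1.639%.
σ_{20d} = 1.639% × √20 = 7.330%.
z(95%) = 1.645.
VaR = 1.645 × 7.330% = 12.058%; on $12,000,000 that is $1,446,960.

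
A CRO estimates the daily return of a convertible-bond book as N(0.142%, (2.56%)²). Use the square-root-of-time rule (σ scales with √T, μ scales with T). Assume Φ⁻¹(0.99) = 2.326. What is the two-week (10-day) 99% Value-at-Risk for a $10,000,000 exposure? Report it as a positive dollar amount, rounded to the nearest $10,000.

σ_{10d} = 2.56% × √10 = 8.095%; μ_{10d} = 10 × 0.142% = 1.420%.
VaR = −(1.420%) + 2.326 × 8.095% = 17.409%.
On $10,000,000: 0.17409 × $10,000,000 = $1,740,900.

$1,740,000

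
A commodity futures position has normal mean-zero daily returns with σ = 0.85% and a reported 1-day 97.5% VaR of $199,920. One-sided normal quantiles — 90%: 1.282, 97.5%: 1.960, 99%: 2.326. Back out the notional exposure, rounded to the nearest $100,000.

VaR as a fraction of value: z·σ = 1.960 × 0.85% = 1.666%.
Position = $199,920 / 0.01666 = $12,000,000.

$12,000,000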